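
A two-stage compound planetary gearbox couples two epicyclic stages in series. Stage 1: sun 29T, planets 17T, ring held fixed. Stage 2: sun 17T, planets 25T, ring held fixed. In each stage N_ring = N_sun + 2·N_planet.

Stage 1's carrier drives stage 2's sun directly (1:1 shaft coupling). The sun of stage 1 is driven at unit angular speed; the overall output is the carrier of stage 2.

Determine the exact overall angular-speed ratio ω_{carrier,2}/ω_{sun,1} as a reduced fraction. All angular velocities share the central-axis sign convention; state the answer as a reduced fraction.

Stage 1: N_ring = 29 + 2·17 = 63
Stage 1: 29(ω_s−ω_c) = −63(ω_r−ω_c),  ω_r=0, ω_s=1
Stage 1: 29(1−ω_c) = −63(0−ω_c)  ⇒  92ω_c = 29  ⇒  ω_c = 29/92
  ⇒ ω_c¹/ω_s¹ = 29/92
Stage 2: N_ring = 17 + 2·25 = 67
Stage 2: 17(ω_s−ω_c) = −67(ω_r−ω_c),  ω_r=0, ω_s=1
Stage 2: 17(1−ω_c) = −67(0−ω_c)  ⇒  84ω_c = 17  ⇒  ω_c = 17/84
  ⇒ ω_c²/ω_s² = 17/84
Coupling ω_s² = ω_c¹ ⇒ overall = 29/92 × 17/84 = 493/7728

493/7728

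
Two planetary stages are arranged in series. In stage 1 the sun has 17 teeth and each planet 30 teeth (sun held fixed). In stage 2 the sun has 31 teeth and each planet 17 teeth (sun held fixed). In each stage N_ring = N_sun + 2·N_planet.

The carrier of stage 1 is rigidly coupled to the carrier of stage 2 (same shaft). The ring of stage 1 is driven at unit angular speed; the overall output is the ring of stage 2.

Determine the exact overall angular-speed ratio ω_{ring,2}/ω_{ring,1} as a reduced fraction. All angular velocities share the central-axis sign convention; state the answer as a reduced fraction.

Stage 1: N_ring = 17 + 2·30 = 77
Stage 1: 17(ω_s−ω_c) = −77(ω_r−ω_c),  ω_s=0, ω_r=1
Stage 1: 17(0−ω_c) = −77(1−ω_c)  ⇒  94ω_c = 77  ⇒  ω_c = 77/94
  ⇒ ω_c¹/ω_r¹ = 77/94
Stage 2: N_ring = 31 + 2·17 = 65
Stage 2: 31(ω_s−ω_c) = −65(ω_r−ω_c),  ω_s=0, ω_c=1
Stage 2: ω_r = 1 − (31/65)(0−1) = 96/65
  ⇒ ω_r²/ω_c² = 96/65
Coupling ω_c² = ω_c¹ ⇒ overall = 77/94 × 96/65 = 3696/3055

3696/3055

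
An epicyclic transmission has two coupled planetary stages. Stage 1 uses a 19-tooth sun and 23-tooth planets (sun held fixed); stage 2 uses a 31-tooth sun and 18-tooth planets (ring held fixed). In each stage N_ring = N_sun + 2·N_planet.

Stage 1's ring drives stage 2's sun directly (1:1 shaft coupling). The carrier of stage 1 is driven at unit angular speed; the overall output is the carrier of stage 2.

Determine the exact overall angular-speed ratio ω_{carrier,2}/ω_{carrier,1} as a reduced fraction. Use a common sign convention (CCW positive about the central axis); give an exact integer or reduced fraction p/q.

Stage 1: N_ring = 19 + 2·23 = 65
Stage 1: 19(ω_s−ω_c) = −65(ω_r−ω_c),  ω_s=0, ω_c=1
Stage 1: ω_r = 1 − (19/65)(0−1) = 84/65
  ⇒ ω_r¹/ω_c¹ = 84/65
Stage 2: N_ring = 31 + 2·18 = 67
Stage 2: 31(ω_s−ω_c) = −67(ω_r−ω_c),  ω_r=0, ω_s=1
Stage 2: 31(1−ω_c) = −67(0−ω_c)  ⇒  98ω_c = 31  ⇒  ω_c = 31/98
  ⇒ ω_c²/ω_s² = 31/98
Coupling ω_s² = ω_r¹ ⇒ overall = 84/65 × 31/98 = 186/455

186/455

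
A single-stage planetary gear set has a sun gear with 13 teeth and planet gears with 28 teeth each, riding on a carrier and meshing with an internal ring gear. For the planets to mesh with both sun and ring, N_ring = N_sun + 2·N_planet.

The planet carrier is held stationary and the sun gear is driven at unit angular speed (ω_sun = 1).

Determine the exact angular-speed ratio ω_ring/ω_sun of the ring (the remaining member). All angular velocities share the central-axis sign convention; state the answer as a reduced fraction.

-13/69

N_ring = 13 + 2·28 = 69
13(ω_s−ω_c) = −69(ω_r−ω_c),  ω_c=0, ω_s=1
ω_r = 0 − (13/69)(1−0) = -13/69
ω_r/ω_s = -13/69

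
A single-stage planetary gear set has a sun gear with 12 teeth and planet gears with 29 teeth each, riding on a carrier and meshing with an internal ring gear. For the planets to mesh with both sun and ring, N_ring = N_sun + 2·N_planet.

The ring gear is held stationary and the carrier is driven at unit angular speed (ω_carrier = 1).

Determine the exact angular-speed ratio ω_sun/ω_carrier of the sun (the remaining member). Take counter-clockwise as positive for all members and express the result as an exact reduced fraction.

41/6

N_ring = 12 + 2·29 = 70
12(ω_s−ω_c) = −70(ω_r−ω_c),  ω_r=0, ω_c=1
ω_s = 1 − (70/12)(0−1) = 41/6
ω_s/ω_c = 41/6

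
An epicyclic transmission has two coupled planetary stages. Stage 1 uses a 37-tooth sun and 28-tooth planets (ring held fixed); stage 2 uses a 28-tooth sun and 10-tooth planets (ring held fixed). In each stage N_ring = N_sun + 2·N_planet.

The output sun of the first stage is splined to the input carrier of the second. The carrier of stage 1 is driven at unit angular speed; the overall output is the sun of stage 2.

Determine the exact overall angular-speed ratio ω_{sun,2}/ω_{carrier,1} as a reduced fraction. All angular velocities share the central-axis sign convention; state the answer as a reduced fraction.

Stage 1: N_ring = 37 + 2·28 = 93
Stage 1: 37(ω_s−ω_c) = −93(ω_r−ω_c),  ω_r=0, ω_c=1
Stage 1: ω_s = 1 − (93/37)(0−1) = 130/37
  ⇒ ω_s¹/ω_c¹ = 130/37
Stage 2: N_ring = 28 + 2·10 = 48
Stage 2: 28(ω_s−ω_c) = −48(ω_r−ω_c),  ω_r=0, ω_c=1
Stage 2: ω_s = 1 − (48/28)(0−1) = 19/7
  ⇒ ω_s²/ω_c² = 19/7
Coupling ω_c² = ω_s¹ ⇒ overall = 130/37 × 19/7 = 2470/259

2470/259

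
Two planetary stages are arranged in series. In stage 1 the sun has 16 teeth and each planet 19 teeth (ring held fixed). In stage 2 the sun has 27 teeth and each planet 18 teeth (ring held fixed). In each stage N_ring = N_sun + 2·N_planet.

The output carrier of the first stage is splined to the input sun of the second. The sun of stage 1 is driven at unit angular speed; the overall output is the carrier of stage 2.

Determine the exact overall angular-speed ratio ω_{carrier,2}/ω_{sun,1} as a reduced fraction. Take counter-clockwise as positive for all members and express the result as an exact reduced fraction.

Stage 1: N_ring = 16 + 2·19 = 54
Stage 1: 16(ω_s−ω_c) = −54(ω_r−ω_c),  ω_r=0, ω_s=1
Stage 1: 16(1−ω_c) = −54(0−ω_c)  ⇒  70ω_c = 16  ⇒  ω_c = 8/35
  ⇒ ω_c¹/ω_s¹ = 8/35
Stage 2: N_ring = 27 + 2·18 = 63
Stage 2: 27(ω_s−ω_c) = −63(ω_r−ω_c),  ω_r=0, ω_s=1
Stage 2: 27(1−ω_c) = −63(0−ω_c)  ⇒  90ω_c = 27  ⇒  ω_c = 3/10
  ⇒ ω_c²/ω_s² = 3/10
Coupling ω_s² = ω_c¹ ⇒ overall = 8/35 × 3/10 = 12/175

12/175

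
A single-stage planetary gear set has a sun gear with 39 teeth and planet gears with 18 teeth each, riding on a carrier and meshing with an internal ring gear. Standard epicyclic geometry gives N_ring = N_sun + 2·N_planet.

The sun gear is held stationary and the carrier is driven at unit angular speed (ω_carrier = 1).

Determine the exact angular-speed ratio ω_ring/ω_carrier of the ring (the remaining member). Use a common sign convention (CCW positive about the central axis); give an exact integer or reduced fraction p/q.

38/25

N_ring = 39 + 2·18 = 75
39(ω_s−ω_c) = −75(ω_r−ω_c),  ω_s=0, ω_c=1
ω_r = 1 − (39/75)(0−1) = 38/25
ω_r/ω_c = 38/25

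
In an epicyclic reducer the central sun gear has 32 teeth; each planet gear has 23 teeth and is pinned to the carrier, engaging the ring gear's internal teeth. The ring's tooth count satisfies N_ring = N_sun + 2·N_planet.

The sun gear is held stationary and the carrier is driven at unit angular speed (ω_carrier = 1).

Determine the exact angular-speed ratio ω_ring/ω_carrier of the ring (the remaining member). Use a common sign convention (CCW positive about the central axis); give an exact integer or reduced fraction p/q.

55/39

N_ring = 32 + 2·23 = 78
32(ω_s−ω_c) = −78(ω_r−ω_c),  ω_s=0, ω_c=1
ω_r = 1 − (32/78)(0−1) = 55/39
ω_r/ω_c = 55/39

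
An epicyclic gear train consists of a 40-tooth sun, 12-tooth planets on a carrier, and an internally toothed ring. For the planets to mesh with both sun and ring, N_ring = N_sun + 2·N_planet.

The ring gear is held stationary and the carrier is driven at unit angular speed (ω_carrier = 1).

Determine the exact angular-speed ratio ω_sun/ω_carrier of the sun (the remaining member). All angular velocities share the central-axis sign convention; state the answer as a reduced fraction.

N_ring = 40 + 2·12 = 64
40(ω_s−ω_c) = −64(ω_r−ω_c),  ω_r=0, ω_c=1
ω_s = 1 − (64/40)(0−1) = 13/5
ω_s/ω_c = 13/5

13/5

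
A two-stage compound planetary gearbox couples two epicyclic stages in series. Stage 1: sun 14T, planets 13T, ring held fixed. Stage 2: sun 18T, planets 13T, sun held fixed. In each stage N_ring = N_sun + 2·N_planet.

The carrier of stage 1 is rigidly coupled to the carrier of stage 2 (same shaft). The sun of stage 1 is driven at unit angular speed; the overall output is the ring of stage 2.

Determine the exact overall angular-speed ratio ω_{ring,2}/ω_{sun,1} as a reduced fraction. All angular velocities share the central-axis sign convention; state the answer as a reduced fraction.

Stage 1: N_ring = 14 + 2·13 = 40
Stage 1: 14(ω_s−ω_c) = −40(ω_r−ω_c),  ω_r=0, ω_s=1
Stage 1: 14(1−ω_c) = −40(0−ω_c)  ⇒  54ω_c = 14  ⇒  ω_c = 7/27
  ⇒ ω_c¹/ω_s¹ = 7/27
Stage 2: N_ring = 18 + 2·13 = 44
Stage 2: 18(ω_s−ω_c) = −44(ω_r−ω_c),  ω_s=0, ω_c=1
Stage 2: ω_r = 1 − (18/44)(0−1) = 31/22
  ⇒ ω_r²/ω_c² = 31/22
Coupling ω_c² = ω_c¹ ⇒ overall = 7/27 × 31/22 = 217/594

217/594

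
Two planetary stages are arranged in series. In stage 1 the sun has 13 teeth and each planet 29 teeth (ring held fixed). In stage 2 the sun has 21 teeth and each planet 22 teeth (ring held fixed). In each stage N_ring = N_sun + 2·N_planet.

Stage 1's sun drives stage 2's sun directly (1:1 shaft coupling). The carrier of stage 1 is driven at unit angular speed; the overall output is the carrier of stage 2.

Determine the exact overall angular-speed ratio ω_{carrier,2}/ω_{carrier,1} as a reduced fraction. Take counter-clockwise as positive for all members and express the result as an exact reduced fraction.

Stage 1: N_ring = 13 + 2·29 = 71
Stage 1: 13(ω_s−ω_c) = −71(ω_r−ω_c),  ω_r=0, ω_c=1
Stage 1: ω_s = 1 − (71/13)(0−1) = 84/13
  ⇒ ω_s¹/ω_c¹ = 84/13
Stage 2: N_ring = 21 + 2·22 = 65
Stage 2: 21(ω_s−ω_c) = −65(ω_r−ω_c),  ω_r=0, ω_s=1
Stage 2: 21(1−ω_c) = −65(0−ω_c)  ⇒  86ω_c = 21  ⇒  ω_c = 21/86
  ⇒ ω_c²/ω_s² = 21/86
Coupling ω_s² = ω_s¹ ⇒ overall = 84/13 × 21/86 = 882/559

882/559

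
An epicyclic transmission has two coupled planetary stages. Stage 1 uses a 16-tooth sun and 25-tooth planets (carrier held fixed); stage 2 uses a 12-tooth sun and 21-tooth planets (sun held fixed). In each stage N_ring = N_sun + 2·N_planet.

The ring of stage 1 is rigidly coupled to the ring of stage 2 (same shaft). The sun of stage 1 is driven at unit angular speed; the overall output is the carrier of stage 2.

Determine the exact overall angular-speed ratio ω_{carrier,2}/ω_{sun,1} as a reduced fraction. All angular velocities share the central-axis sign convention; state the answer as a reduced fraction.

Stage 1: N_ring = 16 + 2·25 = 66
Stage 1: 16(ω_s−ω_c) = −66(ω_r−ω_c),  ω_c=0, ω_s=1
Stage 1: ω_r = 0 − (16/66)(1−0) = -8/33
  ⇒ ω_r¹/ω_s¹ = -8/33
Stage 2: N_ring = 12 + 2·21 = 54
Stage 2: 12(ω_s−ω_c) = −54(ω_r−ω_c),  ω_s=0, ω_r=1
Stage 2: 12(0−ω_c) = −54(1−ω_c)  ⇒  66ω_c = 54  ⇒  ω_c = 9/11
  ⇒ ω_c²/ω_r² = 9/11
Coupling ω_r² = ω_r¹ ⇒ overall = -8/33 × 9/11 = -24/121

-24/121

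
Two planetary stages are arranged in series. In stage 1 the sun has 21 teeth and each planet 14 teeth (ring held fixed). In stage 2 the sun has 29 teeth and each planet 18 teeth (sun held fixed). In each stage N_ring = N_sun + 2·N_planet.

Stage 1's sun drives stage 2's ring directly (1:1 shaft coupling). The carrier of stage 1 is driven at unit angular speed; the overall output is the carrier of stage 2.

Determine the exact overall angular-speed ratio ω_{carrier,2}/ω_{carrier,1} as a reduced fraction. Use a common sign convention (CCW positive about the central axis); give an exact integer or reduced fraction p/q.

325/141

Stage 1: N_ring = 21 + 2·14 = 49
Stage 1: 21(ω_s−ω_c) = −49(ω_r−ω_c),  ω_r=0, ω_c=1
Stage 1: ω_s = 1 − (49/21)(0−1) = 10/3
  ⇒ ω_s¹/ω_c¹ = 10/3
Stage 2: N_ring = 29 + 2·18 = 65
Stage 2: 29(ω_s−ω_c) = −65(ω_r−ω_c),  ω_s=0, ω_r=1
Stage 2: 29(0−ω_c) = −65(1−ω_c)  ⇒  94ω_c = 65  ⇒  ω_c = 65/94
  ⇒ ω_c²/ω_r² = 65/94
Coupling ω_r² = ω_s¹ ⇒ overall = 10/3 × 65/94 = 325/141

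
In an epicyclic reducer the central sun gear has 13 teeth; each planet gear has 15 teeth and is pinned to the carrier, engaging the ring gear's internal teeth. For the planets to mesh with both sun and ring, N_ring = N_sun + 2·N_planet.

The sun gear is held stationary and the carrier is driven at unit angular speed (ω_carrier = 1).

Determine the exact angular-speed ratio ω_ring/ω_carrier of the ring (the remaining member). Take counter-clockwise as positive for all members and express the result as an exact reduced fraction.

56/43

N_ring = 13 + 2·15 = 43
13(ω_s−ω_c) = −43(ω_r−ω_c),  ω_s=0, ω_c=1
ω_r = 1 − (13/43)(0−1) = 56/43
ω_r/ω_c = 56/43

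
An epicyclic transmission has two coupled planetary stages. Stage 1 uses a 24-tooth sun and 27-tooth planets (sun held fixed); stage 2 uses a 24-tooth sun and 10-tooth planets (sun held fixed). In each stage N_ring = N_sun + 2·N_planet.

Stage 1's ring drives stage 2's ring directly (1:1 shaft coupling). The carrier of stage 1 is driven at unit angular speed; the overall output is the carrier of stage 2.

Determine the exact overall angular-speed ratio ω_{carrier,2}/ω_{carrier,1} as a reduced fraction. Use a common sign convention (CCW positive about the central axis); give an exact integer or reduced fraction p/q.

Stage 1: N_ring = 24 + 2·27 = 78
Stage 1: 24(ω_s−ω_c) = −78(ω_r−ω_c),  ω_s=0, ω_c=1
Stage 1: ω_r = 1 − (24/78)(0−1) = 17/13
  ⇒ ω_r¹/ω_c¹ = 17/13
Stage 2: N_ring = 24 + 2·10 = 44
Stage 2: 24(ω_s−ω_c) = −44(ω_r−ω_c),  ω_s=0, ω_r=1
Stage 2: 24(0−ω_c) = −44(1−ω_c)  ⇒  68ω_c = 44  ⇒  ω_c = 11/17
  ⇒ ω_c²/ω_r² = 11/17
Coupling ω_r² = ω_r¹ ⇒ overall = 17/13 × 11/17 = 11/13

11/13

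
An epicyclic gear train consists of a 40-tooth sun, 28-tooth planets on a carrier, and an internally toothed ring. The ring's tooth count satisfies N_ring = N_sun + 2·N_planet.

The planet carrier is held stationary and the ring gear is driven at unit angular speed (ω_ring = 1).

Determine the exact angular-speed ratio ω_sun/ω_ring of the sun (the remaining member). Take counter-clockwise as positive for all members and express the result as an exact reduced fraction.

N_ring = 40 + 2·28 = 96
40(ω_s−ω_c) = −96(ω_r−ω_c),  ω_c=0, ω_r=1
ω_s = 0 − (96/40)(1−0) = -12/5
ω_s/ω_r = -12/5

-12/5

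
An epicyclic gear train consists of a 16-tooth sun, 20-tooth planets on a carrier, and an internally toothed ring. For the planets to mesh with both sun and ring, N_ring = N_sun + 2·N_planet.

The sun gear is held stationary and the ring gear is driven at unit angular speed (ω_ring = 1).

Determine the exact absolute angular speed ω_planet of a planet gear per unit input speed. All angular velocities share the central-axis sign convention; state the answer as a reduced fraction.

7/5

N_ring = 16 + 2·20 = 56
16(ω_s−ω_c) = −56(ω_r−ω_c),  ω_s=0, ω_r=1
16(0−ω_c) = −56(1−ω_c)  ⇒  72ω_c = 56  ⇒  ω_c = 7/9
sun–planet: 16·(0−7/9) = −20·(ω_p−ω_c)  ⇒  ω_p−ω_c = −(16/20)·(-7/9) = 28/45
ω_p = 7/9 + 28/45 = 7/5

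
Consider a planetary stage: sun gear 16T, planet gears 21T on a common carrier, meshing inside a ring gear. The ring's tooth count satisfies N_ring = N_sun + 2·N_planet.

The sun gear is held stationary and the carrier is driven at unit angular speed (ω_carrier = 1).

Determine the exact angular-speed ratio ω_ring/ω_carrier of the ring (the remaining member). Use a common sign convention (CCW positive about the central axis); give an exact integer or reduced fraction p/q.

37/29

N_ring = 16 + 2·21 = 58
16(ω_s−ω_c) = −58(ω_r−ω_c),  ω_s=0, ω_c=1
ω_r = 1 − (16/58)(0−1) = 37/29
ω_r/ω_c = 37/29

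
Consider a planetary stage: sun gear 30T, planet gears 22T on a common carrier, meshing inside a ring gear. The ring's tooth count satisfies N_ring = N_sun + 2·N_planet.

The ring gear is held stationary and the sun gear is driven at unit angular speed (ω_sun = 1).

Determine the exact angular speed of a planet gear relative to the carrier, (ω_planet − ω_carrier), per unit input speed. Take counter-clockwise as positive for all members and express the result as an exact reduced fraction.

-555/572

N_ring = 30 + 2·22 = 74
30(ω_s−ω_c) = −74(ω_r−ω_c),  ω_r=0, ω_s=1
30(1−ω_c) = −74(0−ω_c)  ⇒  104ω_c = 30  ⇒  ω_c = 15/52
sun–planet: 30·(1−15/52) = −22·(ω_p−ω_c)  ⇒  ω_p−ω_c = −(30/22)·(37/52) = -555/572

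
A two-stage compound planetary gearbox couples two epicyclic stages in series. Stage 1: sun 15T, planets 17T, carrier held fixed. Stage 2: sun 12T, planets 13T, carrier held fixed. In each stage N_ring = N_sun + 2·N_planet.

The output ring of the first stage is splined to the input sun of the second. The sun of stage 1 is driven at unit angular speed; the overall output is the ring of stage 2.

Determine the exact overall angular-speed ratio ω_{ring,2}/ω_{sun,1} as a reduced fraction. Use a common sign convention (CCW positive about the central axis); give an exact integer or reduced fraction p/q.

90/931

Stage 1: N_ring = 15 + 2·17 = 49
Stage 1: 15(ω_s−ω_c) = −49(ω_r−ω_c),  ω_c=0, ω_s=1
Stage 1: ω_r = 0 − (15/49)(1−0) = -15/49
  ⇒ ω_r¹/ω_s¹ = -15/49
Stage 2: N_ring = 12 + 2·13 = 38
Stage 2: 12(ω_s−ω_c) = −38(ω_r−ω_c),  ω_c=0, ω_s=1
Stage 2: ω_r = 0 − (12/38)(1−0) = -6/19
  ⇒ ω_r²/ω_s² = -6/19
Coupling ω_s² = ω_r¹ ⇒ overall = -15/49 × -6/19 = 90/931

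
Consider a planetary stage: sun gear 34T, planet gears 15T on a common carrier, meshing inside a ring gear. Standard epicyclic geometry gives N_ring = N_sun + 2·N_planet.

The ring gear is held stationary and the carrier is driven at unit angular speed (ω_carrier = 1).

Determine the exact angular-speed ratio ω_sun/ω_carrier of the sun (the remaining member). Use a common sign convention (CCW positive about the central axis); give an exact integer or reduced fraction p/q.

49/17

N_ring = 34 + 2·15 = 64
34(ω_s−ω_c) = −64(ω_r−ω_c),  ω_r=0, ω_c=1
ω_s = 1 − (64/34)(0−1) = 49/17
ω_s/ω_c = 49/17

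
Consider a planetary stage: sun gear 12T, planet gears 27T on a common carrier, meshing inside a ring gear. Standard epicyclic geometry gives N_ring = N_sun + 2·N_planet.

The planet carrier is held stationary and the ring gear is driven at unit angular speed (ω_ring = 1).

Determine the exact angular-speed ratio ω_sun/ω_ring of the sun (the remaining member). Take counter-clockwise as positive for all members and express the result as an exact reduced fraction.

N_ring = 12 + 2·27 = 66
12(ω_s−ω_c) = −66(ω_r−ω_c),  ω_c=0, ω_r=1
ω_s = 0 − (66/12)(1−0) = -11/2
ω_s/ω_r = -11/2

-11/2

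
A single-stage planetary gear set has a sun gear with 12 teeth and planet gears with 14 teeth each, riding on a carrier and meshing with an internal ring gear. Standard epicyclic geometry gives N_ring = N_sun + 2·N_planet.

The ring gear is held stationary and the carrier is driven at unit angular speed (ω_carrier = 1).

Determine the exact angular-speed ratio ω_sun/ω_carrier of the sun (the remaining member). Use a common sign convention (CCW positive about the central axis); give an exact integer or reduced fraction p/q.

N_ring = 12 + 2·14 = 40
12(ω_s−ω_c) = −40(ω_r−ω_c),  ω_r=0, ω_c=1
ω_s = 1 − (40/12)(0−1) = 13/3
ω_s/ω_c = 13/3

13/3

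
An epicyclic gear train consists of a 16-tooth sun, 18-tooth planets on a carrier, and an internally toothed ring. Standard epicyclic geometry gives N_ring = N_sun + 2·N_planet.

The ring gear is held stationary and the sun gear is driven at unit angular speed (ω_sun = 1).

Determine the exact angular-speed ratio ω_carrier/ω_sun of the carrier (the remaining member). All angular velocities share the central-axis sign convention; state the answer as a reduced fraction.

N_ring = 16 + 2·18 = 52
16(ω_s−ω_c) = −52(ω_r−ω_c),  ω_r=0, ω_s=1
16(1−ω_c) = −52(0−ω_c)  ⇒  68ω_c = 16  ⇒  ω_c = 4/17
ω_c/ω_s = 4/17

4/17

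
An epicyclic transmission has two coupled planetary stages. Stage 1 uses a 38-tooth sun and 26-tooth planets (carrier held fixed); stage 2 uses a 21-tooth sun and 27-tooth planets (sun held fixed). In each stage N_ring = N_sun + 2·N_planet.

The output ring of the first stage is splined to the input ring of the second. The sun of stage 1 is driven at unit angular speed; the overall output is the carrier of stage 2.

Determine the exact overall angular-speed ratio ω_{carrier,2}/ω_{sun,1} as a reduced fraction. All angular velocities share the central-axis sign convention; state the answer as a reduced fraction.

-95/288

Stage 1: N_ring = 38 + 2·26 = 90
Stage 1: 38(ω_s−ω_c) = −90(ω_r−ω_c),  ω_c=0, ω_s=1
Stage 1: ω_r = 0 − (38/90)(1−0) = -19/45
  ⇒ ω_r¹/ω_s¹ = -19/45
Stage 2: N_ring = 21 + 2·27 = 75
Stage 2: 21(ω_s−ω_c) = −75(ω_r−ω_c),  ω_s=0, ω_r=1
Stage 2: 21(0−ω_c) = −75(1−ω_c)  ⇒  96ω_c = 75  ⇒  ω_c = 25/32
  ⇒ ω_c²/ω_r² = 25/32
Coupling ω_r² = ω_r¹ ⇒ overall = -19/45 × 25/32 = -95/288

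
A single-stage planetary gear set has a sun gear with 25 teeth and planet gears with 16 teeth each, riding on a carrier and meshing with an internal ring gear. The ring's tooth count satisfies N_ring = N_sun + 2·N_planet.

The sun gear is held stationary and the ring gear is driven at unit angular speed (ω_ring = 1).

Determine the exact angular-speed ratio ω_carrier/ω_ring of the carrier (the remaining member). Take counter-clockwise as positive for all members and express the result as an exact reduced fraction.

57/82

N_ring = 25 + 2·16 = 57
25(ω_s−ω_c) = −57(ω_r−ω_c),  ω_s=0, ω_r=1
25(0−ω_c) = −57(1−ω_c)  ⇒  82ω_c = 57  ⇒  ω_c = 57/82
ω_c/ω_r = 57/82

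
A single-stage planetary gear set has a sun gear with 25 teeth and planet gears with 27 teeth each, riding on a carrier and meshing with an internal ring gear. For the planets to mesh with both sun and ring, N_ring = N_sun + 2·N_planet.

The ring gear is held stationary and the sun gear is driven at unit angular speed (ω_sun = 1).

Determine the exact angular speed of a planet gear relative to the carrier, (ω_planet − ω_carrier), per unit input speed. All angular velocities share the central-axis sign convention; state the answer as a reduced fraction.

-1975/2808

N_ring = 25 + 2·27 = 79
25(ω_s−ω_c) = −79(ω_r−ω_c),  ω_r=0, ω_s=1
25(1−ω_c) = −79(0−ω_c)  ⇒  104ω_c = 25  ⇒  ω_c = 25/104
sun–planet: 25·(1−25/104) = −27·(ω_p−ω_c)  ⇒  ω_p−ω_c = −(25/27)·(79/104) = -1975/2808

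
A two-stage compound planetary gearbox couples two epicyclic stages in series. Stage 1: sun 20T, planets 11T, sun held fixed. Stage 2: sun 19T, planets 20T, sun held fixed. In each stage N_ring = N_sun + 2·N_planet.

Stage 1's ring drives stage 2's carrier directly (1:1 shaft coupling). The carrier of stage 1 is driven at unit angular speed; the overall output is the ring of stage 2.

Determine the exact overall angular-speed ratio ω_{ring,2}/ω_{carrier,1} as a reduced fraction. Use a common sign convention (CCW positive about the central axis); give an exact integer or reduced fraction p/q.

Stage 1: N_ring = 20 + 2·11 = 42
Stage 1: 20(ω_s−ω_c) = −42(ω_r−ω_c),  ω_s=0, ω_c=1
Stage 1: ω_r = 1 − (20/42)(0−1) = 31/21
  ⇒ ω_r¹/ω_c¹ = 31/21
Stage 2: N_ring = 19 + 2·20 = 59
Stage 2: 19(ω_s−ω_c) = −59(ω_r−ω_c),  ω_s=0, ω_c=1
Stage 2: ω_r = 1 − (19/59)(0−1) = 78/59
  ⇒ ω_r²/ω_c² = 78/59
Coupling ω_c² = ω_r¹ ⇒ overall = 31/21 × 78/59 = 806/413

806/413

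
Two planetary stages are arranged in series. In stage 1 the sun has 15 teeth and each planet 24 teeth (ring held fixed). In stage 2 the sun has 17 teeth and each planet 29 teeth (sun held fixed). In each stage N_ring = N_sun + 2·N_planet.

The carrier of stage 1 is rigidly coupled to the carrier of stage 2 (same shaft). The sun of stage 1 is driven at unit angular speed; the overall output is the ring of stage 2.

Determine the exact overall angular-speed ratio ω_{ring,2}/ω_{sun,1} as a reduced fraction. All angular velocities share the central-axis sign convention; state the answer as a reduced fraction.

46/195

Stage 1: N_ring = 15 + 2·24 = 63
Stage 1: 15(ω_s−ω_c) = −63(ω_r−ω_c),  ω_r=0, ω_s=1
Stage 1: 15(1−ω_c) = −63(0−ω_c)  ⇒  78ω_c = 15  ⇒  ω_c = 5/26
  ⇒ ω_c¹/ω_s¹ = 5/26
Stage 2: N_ring = 17 + 2·29 = 75
Stage 2: 17(ω_s−ω_c) = −75(ω_r−ω_c),  ω_s=0, ω_c=1
Stage 2: ω_r = 1 − (17/75)(0−1) = 92/75
  ⇒ ω_r²/ω_c² = 92/75
Coupling ω_c² = ω_c¹ ⇒ overall = 5/26 × 92/75 = 46/195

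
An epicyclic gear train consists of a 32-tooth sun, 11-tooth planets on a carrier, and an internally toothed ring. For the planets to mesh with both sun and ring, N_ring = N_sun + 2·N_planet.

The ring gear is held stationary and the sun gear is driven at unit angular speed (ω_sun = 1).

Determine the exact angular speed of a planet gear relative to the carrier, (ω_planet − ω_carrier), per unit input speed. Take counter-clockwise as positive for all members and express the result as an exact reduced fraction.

-864/473

N_ring = 32 + 2·11 = 54
32(ω_s−ω_c) = −54(ω_r−ω_c),  ω_r=0, ω_s=1
32(1−ω_c) = −54(0−ω_c)  ⇒  86ω_c = 32  ⇒  ω_c = 16/43
sun–planet: 32·(1−16/43) = −11·(ω_p−ω_c)  ⇒  ω_p−ω_c = −(32/11)·(27/43) = -864/473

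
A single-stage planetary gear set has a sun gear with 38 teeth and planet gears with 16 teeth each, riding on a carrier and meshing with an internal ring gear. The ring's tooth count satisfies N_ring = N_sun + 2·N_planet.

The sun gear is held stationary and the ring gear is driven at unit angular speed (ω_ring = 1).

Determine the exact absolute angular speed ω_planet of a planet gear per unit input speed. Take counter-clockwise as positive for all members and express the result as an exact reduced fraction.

N_ring = 38 + 2·16 = 70
38(ω_s−ω_c) = −70(ω_r−ω_c),  ω_s=0, ω_r=1
38(0−ω_c) = −70(1−ω_c)  ⇒  108ω_c = 70  ⇒  ω_c = 35/54
sun–planet: 38·(0−35/54) = −16·(ω_p−ω_c)  ⇒  ω_p−ω_c = −(38/16)·(-35/54) = 665/432
ω_p = 35/54 + 665/432 = 35/16

35/16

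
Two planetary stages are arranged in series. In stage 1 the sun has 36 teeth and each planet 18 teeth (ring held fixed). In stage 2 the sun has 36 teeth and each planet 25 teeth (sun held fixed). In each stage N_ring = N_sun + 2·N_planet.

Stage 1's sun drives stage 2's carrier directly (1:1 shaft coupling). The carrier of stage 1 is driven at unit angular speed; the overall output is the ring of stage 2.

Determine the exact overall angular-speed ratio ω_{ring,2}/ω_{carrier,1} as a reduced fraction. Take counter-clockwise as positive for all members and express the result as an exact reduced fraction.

183/43

Stage 1: N_ring = 36 + 2·18 = 72
Stage 1: 36(ω_s−ω_c) = −72(ω_r−ω_c),  ω_r=0, ω_c=1
Stage 1: ω_s = 1 − (72/36)(0−1) = 3
  ⇒ ω_s¹/ω_c¹ = 3
Stage 2: N_ring = 36 + 2·25 = 86
Stage 2: 36(ω_s−ω_c) = −86(ω_r−ω_c),  ω_s=0, ω_c=1
Stage 2: ω_r = 1 − (36/86)(0−1) = 61/43
  ⇒ ω_r²/ω_c² = 61/43
Coupling ω_c² = ω_s¹ ⇒ overall = 3 × 61/43 = 183/43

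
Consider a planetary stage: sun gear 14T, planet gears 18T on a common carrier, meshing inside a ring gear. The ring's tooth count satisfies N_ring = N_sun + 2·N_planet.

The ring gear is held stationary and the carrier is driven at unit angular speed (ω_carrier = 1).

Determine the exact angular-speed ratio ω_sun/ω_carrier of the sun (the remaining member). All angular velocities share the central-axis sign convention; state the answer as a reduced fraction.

N_ring = 14 + 2·18 = 50
14(ω_s−ω_c) = −50(ω_r−ω_c),  ω_r=0, ω_c=1
ω_s = 1 − (50/14)(0−1) = 32/7
ω_s/ω_c = 32/7

32/7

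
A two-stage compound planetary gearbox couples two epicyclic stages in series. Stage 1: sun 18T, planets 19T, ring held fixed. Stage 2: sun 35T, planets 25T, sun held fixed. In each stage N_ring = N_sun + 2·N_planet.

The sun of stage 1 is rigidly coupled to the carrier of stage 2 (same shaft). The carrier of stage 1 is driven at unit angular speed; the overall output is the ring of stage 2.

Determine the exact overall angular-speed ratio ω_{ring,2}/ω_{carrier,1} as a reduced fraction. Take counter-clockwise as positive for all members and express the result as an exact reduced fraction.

Stage 1: N_ring = 18 + 2·19 = 56
Stage 1: 18(ω_s−ω_c) = −56(ω_r−ω_c),  ω_r=0, ω_c=1
Stage 1: ω_s = 1 − (56/18)(0−1) = 37/9
  ⇒ ω_s¹/ω_c¹ = 37/9
Stage 2: N_ring = 35 + 2·25 = 85
Stage 2: 35(ω_s−ω_c) = −85(ω_r−ω_c),  ω_s=0, ω_c=1
Stage 2: ω_r = 1 − (35/85)(0−1) = 24/17
  ⇒ ω_r²/ω_c² = 24/17
Coupling ω_c² = ω_s¹ ⇒ overall = 37/9 × 24/17 = 296/51

296/51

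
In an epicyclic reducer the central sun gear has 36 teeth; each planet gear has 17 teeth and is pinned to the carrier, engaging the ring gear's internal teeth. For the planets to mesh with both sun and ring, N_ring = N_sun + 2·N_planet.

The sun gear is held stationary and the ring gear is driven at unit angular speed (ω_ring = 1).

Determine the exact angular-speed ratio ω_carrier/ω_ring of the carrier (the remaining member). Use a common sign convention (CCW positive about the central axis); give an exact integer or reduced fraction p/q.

35/53

N_ring = 36 + 2·17 = 70
36(ω_s−ω_c) = −70(ω_r−ω_c),  ω_s=0, ω_r=1
36(0−ω_c) = −70(1−ω_c)  ⇒  106ω_c = 70  ⇒  ω_c = 35/53
ω_c/ω_r = 35/53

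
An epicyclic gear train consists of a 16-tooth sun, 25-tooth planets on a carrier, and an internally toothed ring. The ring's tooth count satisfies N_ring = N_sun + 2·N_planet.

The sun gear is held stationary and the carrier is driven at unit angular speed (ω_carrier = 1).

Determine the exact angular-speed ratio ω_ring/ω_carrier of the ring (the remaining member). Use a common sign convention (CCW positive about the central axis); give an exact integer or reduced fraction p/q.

41/33

N_ring = 16 + 2·25 = 66
16(ω_s−ω_c) = −66(ω_r−ω_c),  ω_s=0, ω_c=1
ω_r = 1 − (16/66)(0−1) = 41/33
ω_r/ω_c = 41/33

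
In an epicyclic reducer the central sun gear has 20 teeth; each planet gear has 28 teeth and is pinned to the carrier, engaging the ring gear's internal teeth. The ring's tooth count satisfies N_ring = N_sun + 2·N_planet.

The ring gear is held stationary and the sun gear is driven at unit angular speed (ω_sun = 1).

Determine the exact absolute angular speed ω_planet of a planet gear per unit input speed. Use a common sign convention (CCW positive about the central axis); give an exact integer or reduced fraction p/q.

-5/14

N_ring = 20 + 2·28 = 76
20(ω_s−ω_c) = −76(ω_r−ω_c),  ω_r=0, ω_s=1
20(1−ω_c) = −76(0−ω_c)  ⇒  96ω_c = 20  ⇒  ω_c = 5/24
sun–planet: 20·(1−5/24) = −28·(ω_p−ω_c)  ⇒  ω_p−ω_c = −(20/28)·(19/24) = -95/168
ω_p = 5/24 − 95/168 = -5/14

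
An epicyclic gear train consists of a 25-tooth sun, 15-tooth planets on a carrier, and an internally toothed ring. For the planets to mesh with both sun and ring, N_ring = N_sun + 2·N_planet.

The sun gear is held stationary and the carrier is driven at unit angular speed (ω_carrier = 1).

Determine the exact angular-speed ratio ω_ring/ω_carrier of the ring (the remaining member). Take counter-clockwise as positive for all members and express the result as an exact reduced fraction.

N_ring = 25 + 2·15 = 55
25(ω_s−ω_c) = −55(ω_r−ω_c),  ω_s=0, ω_c=1
ω_r = 1 − (25/55)(0−1) = 16/11
ω_r/ω_c = 16/11

16/11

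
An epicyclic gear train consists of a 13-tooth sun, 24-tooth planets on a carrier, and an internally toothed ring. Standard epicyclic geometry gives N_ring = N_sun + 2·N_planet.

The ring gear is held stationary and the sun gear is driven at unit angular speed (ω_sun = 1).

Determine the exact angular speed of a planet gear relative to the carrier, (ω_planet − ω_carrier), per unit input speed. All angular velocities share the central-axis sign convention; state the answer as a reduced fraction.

N_ring = 13 + 2·24 = 61
13(ω_s−ω_c) = −61(ω_r−ω_c),  ω_r=0, ω_s=1
13(1−ω_c) = −61(0−ω_c)  ⇒  74ω_c = 13  ⇒  ω_c = 13/74
sun–planet: 13·(1−13/74) = −24·(ω_p−ω_c)  ⇒  ω_p−ω_c = −(13/24)·(61/74) = -793/1776

-793/1776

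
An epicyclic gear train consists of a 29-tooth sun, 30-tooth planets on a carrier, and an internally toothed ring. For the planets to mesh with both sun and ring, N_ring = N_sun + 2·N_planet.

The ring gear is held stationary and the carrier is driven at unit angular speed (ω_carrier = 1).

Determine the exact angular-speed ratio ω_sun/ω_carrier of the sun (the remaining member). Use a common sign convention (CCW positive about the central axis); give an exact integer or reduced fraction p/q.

118/29

N_ring = 29 + 2·30 = 89
29(ω_s−ω_c) = −89(ω_r−ω_c),  ω_r=0, ω_c=1
ω_s = 1 − (89/29)(0−1) = 118/29
ω_s/ω_c = 118/29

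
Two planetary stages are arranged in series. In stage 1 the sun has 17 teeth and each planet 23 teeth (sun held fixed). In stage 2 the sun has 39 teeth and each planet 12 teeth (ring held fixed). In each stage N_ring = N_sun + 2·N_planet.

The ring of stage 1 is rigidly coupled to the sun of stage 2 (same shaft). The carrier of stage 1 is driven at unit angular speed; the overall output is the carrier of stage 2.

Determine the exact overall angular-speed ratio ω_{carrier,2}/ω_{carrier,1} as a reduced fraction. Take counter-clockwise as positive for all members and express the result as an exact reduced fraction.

520/1071

Stage 1: N_ring = 17 + 2·23 = 63
Stage 1: 17(ω_s−ω_c) = −63(ω_r−ω_c),  ω_s=0, ω_c=1
Stage 1: ω_r = 1 − (17/63)(0−1) = 80/63
  ⇒ ω_r¹/ω_c¹ = 80/63
Stage 2: N_ring = 39 + 2·12 = 63
Stage 2: 39(ω_s−ω_c) = −63(ω_r−ω_c),  ω_r=0, ω_s=1
Stage 2: 39(1−ω_c) = −63(0−ω_c)  ⇒  102ω_c = 39  ⇒  ω_c = 13/34
  ⇒ ω_c²/ω_s² = 13/34
Coupling ω_s² = ω_r¹ ⇒ overall = 80/63 × 13/34 = 520/1071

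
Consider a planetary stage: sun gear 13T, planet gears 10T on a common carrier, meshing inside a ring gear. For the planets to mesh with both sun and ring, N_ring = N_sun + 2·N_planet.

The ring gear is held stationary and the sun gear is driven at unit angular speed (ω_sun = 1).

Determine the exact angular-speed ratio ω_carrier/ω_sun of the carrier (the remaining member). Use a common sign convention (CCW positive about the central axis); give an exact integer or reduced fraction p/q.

13/46

N_ring = 13 + 2·10 = 33
13(ω_s−ω_c) = −33(ω_r−ω_c),  ω_r=0, ω_s=1
13(1−ω_c) = −33(0−ω_c)  ⇒  46ω_c = 13  ⇒  ω_c = 13/46
ω_c/ω_s = 13/46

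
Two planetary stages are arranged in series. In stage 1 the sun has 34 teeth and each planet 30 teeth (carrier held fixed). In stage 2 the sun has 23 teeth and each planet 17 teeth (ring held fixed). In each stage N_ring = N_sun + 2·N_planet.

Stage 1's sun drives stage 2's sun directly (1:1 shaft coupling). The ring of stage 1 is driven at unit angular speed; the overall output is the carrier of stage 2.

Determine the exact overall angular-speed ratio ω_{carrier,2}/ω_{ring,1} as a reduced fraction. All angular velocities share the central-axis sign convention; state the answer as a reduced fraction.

-1081/1360

Stage 1: N_ring = 34 + 2·30 = 94
Stage 1: 34(ω_s−ω_c) = −94(ω_r−ω_c),  ω_c=0, ω_r=1
Stage 1: ω_s = 0 − (94/34)(1−0) = -47/17
  ⇒ ω_s¹/ω_r¹ = -47/17
Stage 2: N_ring = 23 + 2·17 = 57
Stage 2: 23(ω_s−ω_c) = −57(ω_r−ω_c),  ω_r=0, ω_s=1
Stage 2: 23(1−ω_c) = −57(0−ω_c)  ⇒  80ω_c = 23  ⇒  ω_c = 23/80
  ⇒ ω_c²/ω_s² = 23/80
Coupling ω_s² = ω_s¹ ⇒ overall = -47/17 × 23/80 = -1081/1360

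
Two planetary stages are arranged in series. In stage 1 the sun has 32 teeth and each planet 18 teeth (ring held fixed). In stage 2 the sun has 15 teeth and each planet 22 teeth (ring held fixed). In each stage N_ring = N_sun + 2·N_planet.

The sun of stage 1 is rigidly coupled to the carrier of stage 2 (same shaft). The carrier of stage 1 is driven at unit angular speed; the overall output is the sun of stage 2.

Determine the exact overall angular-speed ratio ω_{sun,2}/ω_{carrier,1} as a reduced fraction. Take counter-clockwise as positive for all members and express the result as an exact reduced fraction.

Stage 1: N_ring = 32 + 2·18 = 68
Stage 1: 32(ω_s−ω_c) = −68(ω_r−ω_c),  ω_r=0, ω_c=1
Stage 1: ω_s = 1 − (68/32)(0−1) = 25/8
  ⇒ ω_s¹/ω_c¹ = 25/8
Stage 2: N_ring = 15 + 2·22 = 59
Stage 2: 15(ω_s−ω_c) = −59(ω_r−ω_c),  ω_r=0, ω_c=1
Stage 2: ω_s = 1 − (59/15)(0−1) = 74/15
  ⇒ ω_s²/ω_c² = 74/15
Coupling ω_c² = ω_s¹ ⇒ overall = 25/8 × 74/15 = 185/12

185/12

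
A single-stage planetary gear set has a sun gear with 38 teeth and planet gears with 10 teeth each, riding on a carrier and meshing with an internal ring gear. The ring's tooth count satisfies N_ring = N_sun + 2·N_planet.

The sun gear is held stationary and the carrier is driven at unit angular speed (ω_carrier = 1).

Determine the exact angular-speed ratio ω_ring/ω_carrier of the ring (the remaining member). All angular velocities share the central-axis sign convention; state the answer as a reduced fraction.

48/29

N_ring = 38 + 2·10 = 58
38(ω_s−ω_c) = −58(ω_r−ω_c),  ω_s=0, ω_c=1
ω_r = 1 − (38/58)(0−1) = 48/29
ω_r/ω_c = 48/29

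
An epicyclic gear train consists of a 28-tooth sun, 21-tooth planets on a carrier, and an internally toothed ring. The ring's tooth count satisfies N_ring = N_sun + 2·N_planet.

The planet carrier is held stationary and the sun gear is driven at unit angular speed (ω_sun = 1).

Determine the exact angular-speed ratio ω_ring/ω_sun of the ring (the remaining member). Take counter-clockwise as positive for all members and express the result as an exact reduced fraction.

N_ring = 28 + 2·21 = 70
28(ω_s−ω_c) = −70(ω_r−ω_c),  ω_c=0, ω_s=1
ω_r = 0 − (28/70)(1−0) = -2/5
ω_r/ω_s = -2/5

-2/5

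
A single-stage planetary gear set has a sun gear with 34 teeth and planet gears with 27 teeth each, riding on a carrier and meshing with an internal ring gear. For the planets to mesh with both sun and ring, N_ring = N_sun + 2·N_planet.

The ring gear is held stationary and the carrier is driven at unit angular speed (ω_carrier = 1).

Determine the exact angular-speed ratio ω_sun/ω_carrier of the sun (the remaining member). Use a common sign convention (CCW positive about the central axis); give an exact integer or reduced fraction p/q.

N_ring = 34 + 2·27 = 88
34(ω_s−ω_c) = −88(ω_r−ω_c),  ω_r=0, ω_c=1
ω_s = 1 − (88/34)(0−1) = 61/17
ω_s/ω_c = 61/17

61/17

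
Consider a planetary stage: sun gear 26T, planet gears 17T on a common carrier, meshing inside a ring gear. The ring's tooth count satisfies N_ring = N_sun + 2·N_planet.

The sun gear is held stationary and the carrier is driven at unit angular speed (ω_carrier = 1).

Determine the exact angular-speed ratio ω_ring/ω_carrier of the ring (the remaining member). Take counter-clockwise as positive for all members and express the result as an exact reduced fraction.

43/30

N_ring = 26 + 2·17 = 60
26(ω_s−ω_c) = −60(ω_r−ω_c),  ω_s=0, ω_c=1
ω_r = 1 − (26/60)(0−1) = 43/30
ω_r/ω_c = 43/30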